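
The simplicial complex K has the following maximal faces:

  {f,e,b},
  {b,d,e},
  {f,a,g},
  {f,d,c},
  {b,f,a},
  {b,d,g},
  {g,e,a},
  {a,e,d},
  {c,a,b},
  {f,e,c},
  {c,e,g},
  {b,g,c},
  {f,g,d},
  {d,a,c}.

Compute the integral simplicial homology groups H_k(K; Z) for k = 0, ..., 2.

We work with the vertex ordering a < b < c < d < e < f < g. The simplices of K, each written with vertices in increasing order, are:

  0-simplices (7): a, b, c, d, e, f, g
  1-simplices (21): ab, ac, ad, ae, af, ag, bc, bd, be, bf, bg, cd, ce, cf, cg, de, df, dg, ef, eg, fg
  2-simplices (14): abc, abf, acd, ade, aeg, afg, bcg, bde, bdg, bef, cdf, cef, ceg, dfg

giving chain groups C_0 ≅ Z^7, C_1 ≅ Z^21, C_2 ≅ Z^14.

Boundary ∂_1: C_1 → C_0 maps an edge to its endpoints' difference, ∂[p,q] = q − p.
The resulting 7×21 matrix has rank 6, and its Smith normal form has invariant factors (1,1,1,1,1,1).

∂_2: C_2 → C_1 maps a triangle to the signed sum of its edges. For instance
  ∂afg = fg − ag + af,
  ∂abf = bf − af + ab.
As a 21×14 matrix over Z this has rank 13, with invariant factors (1,1,1,1,1,1,1,1,1,1,1,1,1).

Computing H_k = (kernel of ∂_k) / (image of ∂_{k+1}):

  H_0: rank C_0 − rank ∂_1 = 7 − 6 = 1, and the invariant factors of ∂_1 are all 1, so H_0 = Z.
  H_1: rank ker ∂_1 − rank ∂_2 = (21 − 6) − 13 = 2, and the invariant factors of ∂_2 are all 1, so H_1 = Z^2.
  H_2: rank ker ∂_2 − rank ∂_3 = (14 − 13) − 0 = 1, and there is no ∂_3, so H_2 = Z.

(K is a triangulation of the torus T^2.)

H_0 ≅ Z,  H_1 ≅ Z^2,  H_2 ≅ Z.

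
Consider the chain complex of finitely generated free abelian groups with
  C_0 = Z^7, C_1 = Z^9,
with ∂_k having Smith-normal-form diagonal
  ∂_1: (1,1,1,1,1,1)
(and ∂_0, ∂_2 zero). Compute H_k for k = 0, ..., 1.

H_0 = Z,  H_1 = Z^3.

H_0: b_0 = 7 − 0 − 6 = 1; torsion from ∂_1 factors > 1: none. So H_0 = Z.
H_1: b_1 = 9 − 6 − 0 = 3; torsion from ∂_2 factors > 1: none. So H_1 = Z^3.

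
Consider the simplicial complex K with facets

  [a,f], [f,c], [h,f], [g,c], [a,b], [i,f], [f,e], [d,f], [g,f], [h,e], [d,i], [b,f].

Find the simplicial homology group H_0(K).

H_0 = Z.

Take the total order a < b < c < d < e < f < g < h < i on the vertex set. Then K (dimension 1) consists of the simplices:

  0-simplices (9): a, b, c, d, e, f, g, h, i
  1-simplices (12): ab, af, bf, cf, cg, df, di, ef, eh, fg, fh, fi

giving chain groups C_0 ≅ Z^9, C_1 ≅ Z^12.

∂_1: C_1 → C_0 sends each edge [p,q] (with p < q) to q − p.
The 9×12 boundary matrix has rank 8 and Smith normal form diag(1,1,1,1,1,1,1,1).

Reading off H_k = ker ∂_k / im ∂_{k+1}:

  H_0: rank C_0 − rank ∂_1 = 9 − 8 = 1, and the invariant factors of ∂_1 are all 1, so H_0 ≅ Z.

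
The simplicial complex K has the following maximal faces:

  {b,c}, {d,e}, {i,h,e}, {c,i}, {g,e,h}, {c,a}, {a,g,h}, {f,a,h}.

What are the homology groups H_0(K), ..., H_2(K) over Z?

We work with the vertex ordering a < b < c < d < e < f < g < h < i. The simplices of K, each written with vertices in increasing order, are:

  0-simplices (9): a, b, c, d, e, f, g, h, i
  1-simplices (13): ac, af, ag, ah, bc, ci, de, eg, eh, ei, fh, gh, hi
  2-simplices (4): afh, agh, egh, ehi

Hence C_0 ≅ Z^9, C_1 ≅ Z^13, C_2 ≅ Z^4.

Boundary ∂_1: C_1 → C_0 maps an edge to its endpoints' difference, ∂[p,q] = q − p. For instance
  ∂ac = c − a.
This gives a 9×13 integer matrix of rank 8; reducing to Smith normal form yields diagonal entries (1,1,1,1,1,1,1,1).

The boundary map ∂_2: C_2 → C_1 sends each 2-simplex [p,q,r] to [q,r] − [p,r] + [p,q]. For instance
  ∂ehi = hi − ei + eh,
  ∂agh = gh − ah + ag.
This gives a 13×4 integer matrix of rank 4; reducing to Smith normal form yields diagonal entries (1,1,1,1).

Now H_k = ker ∂_k / im ∂_{k+1}, so:

  H_0: rank C_0 − rank ∂_1 = 9 − 8 = 1, and the invariant factors of ∂_1 are all 1, so H_0 ≅ Z.
  H_1: rank ker ∂_1 − rank ∂_2 = (13 − 8) − 4 = 1, and the invariant factors of ∂_2 are all 1, so H_1 ≅ Z.
  H_2: rank ker ∂_2 − rank ∂_3 = (4 − 4) − 0 = 0, and there is no ∂_3, so H_2 ≅ 0.

H_0 ≅ Z,  H_1 ≅ Z,  H_2 = 0.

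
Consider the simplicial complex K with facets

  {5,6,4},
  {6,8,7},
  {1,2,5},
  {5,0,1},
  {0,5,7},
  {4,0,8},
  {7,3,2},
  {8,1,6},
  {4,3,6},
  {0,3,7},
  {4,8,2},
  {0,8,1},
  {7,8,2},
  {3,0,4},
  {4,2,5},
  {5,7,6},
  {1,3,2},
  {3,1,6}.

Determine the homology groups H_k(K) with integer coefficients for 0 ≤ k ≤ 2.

K has 9 vertices, 27 edges, 18 triangles.
rank ∂_0 = 0, rank ∂_1 = 8 ⇒ b_0 = 9 − 0 − 8 = 1; all invariant factors of ∂_1 are 1 so no torsion. So H_0 ≅ Z.
rank ∂_1 = 8, rank ∂_2 = 17 ⇒ b_1 = 27 − 8 − 17 = 2; all invariant factors of ∂_2 are 1 so no torsion. So H_1 ≅ Z^2.
rank ∂_2 = 17, rank ∂_3 = 0 ⇒ b_2 = 18 − 17 − 0 = 1. So H_2 ≅ Z.

H_0 ≅ Z,  H_1 ≅ Z^2,  H_2 ≅ Z.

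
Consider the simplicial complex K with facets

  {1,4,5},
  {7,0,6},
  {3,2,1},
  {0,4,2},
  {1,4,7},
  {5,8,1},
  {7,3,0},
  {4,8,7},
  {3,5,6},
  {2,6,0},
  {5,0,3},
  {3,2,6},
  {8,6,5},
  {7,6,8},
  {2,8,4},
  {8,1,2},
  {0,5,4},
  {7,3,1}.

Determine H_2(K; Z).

H_2 ≅ 0.

Take the total order 0 < 1 < 2 < 3 < 4 < 5 < 6 < 7 < 8 on the vertex set. Then K (dimension 2) consists of the simplices:

  0-simplices (9): [0], [1], [2], [3], [4], [5], [6], [7], [8]
  1-simplices (27): (27 of them)
  2-simplices (18): [0,2,4], [0,2,6], [0,3,5], [0,3,7], [0,4,5], [0,6,7], [1,2,3], [1,2,8], [1,3,7], [1,4,5], [1,4,7], [1,5,8], [2,3,6], [2,4,8], [3,5,6], [4,7,8], [5,6,8], [6,7,8]

so the chain groups are C_0 ≅ Z^9, C_1 ≅ Z^27, C_2 ≅ Z^18.

The boundary map ∂_1: C_1 → C_0 sends each edge [p,q] (with p < q) to q − p. For instance
  ∂[1,5] = [5] − [1].
The resulting 9×27 matrix has rank 8, and its Smith normal form has invariant factors (1,1,1,1,1,1,1,1).

The boundary map ∂_2: C_2 → C_1 maps a triangle to the signed sum of its edges. For instance
  ∂[4,7,8] = [7,8] − [4,8] + [4,7],
  ∂[0,3,5] = [3,5] − [0,5] + [0,3].
This gives a 27×18 integer matrix of rank 18; reducing to Smith normal form yields diagonal entries (1,1,1,1,1,1,1,1,1,1,1,1,1,1,1,1,1,2).

From H_k ≅ ker(∂_k) / im(∂_{k+1}) we obtain:

  H_2: rank ker ∂_2 − rank ∂_3 = (18 − 18) − 0 = 0, and there is no ∂_3, so H_2 = 0.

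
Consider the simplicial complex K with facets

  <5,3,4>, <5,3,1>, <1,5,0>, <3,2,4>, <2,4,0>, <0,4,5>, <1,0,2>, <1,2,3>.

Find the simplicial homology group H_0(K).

H_0 ≅ Z.

We work with the vertex ordering 0 < 1 < 2 < 3 < 4 < 5. The simplices of K, each written with vertices in increasing order, are:

  0-simplices (6): [0], [1], [2], [3], [4], [5]
  1-simplices (12): [0,1], [0,2], [0,4], [0,5], [1,2], [1,3], [1,5], [2,3], [2,4], [3,4], [3,5], [4,5]
  2-simplices (8): [0,1,2], [0,1,5], [0,2,4], [0,4,5], [1,2,3], [1,3,5], [2,3,4], [3,4,5]

so the chain groups are C_0 ≅ Z^6, C_1 ≅ Z^12, C_2 ≅ Z^8.

∂_1: C_1 → C_0 sends each edge [p,q] (with p < q) to q − p.
As a 6×12 matrix over Z this has rank 5, with invariant factors (1,1,1,1,1).

Boundary ∂_2: C_2 → C_1 acts by ∂[p,q,r] = [q,r] − [p,r] + [p,q]. For instance
  ∂[0,4,5] = [4,5] − [0,5] + [0,4],
  ∂[0,1,5] = [1,5] − [0,5] + [0,1].
As a 12×8 matrix over Z this has rank 7, with invariant factors (1,1,1,1,1,1,1).

From H_k ≅ ker(∂_k) / im(∂_{k+1}) we obtain:

  H_0: rank C_0 − rank ∂_1 = 6 − 5 = 1, and the invariant factors of ∂_1 are all 1, so H_0 = Z.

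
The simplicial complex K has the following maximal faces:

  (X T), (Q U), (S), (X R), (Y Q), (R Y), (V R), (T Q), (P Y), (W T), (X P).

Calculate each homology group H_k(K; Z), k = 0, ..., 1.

H_0 ≅ Z^2,  H_1 ≅ Z^2.

Order the vertices as P < Q < R < S < T < U < V < W < X < Y. Listing each simplex with vertices in this order, K has dimension 1 with simplices:

  0-simplices (10): P, Q, R, S, T, U, V, W, X, Y
  1-simplices (10): PX, PY, QT, QU, QY, RV, RX, RY, TW, TX

Hence C_0 ≅ Z^10, C_1 ≅ Z^10.

The boundary map ∂_1: C_1 → C_0 is given by ∂[p,q] = [q] − [p]. For instance
  ∂QY = Y − Q.
The 10×10 boundary matrix has rank 8 and Smith normal form diag(1,1,1,1,1,1,1,1).

Now H_k = ker ∂_k / im ∂_{k+1}, so:

  H_0: rank C_0 − rank ∂_1 = 10 − 8 = 2, and the invariant factors of ∂_1 are all 1, so H_0 ≅ Z^2.
  H_1: rank ker ∂_1 − rank ∂_2 = (10 − 8) − 0 = 2, and there is no ∂_2, so H_1 ≅ Z^2.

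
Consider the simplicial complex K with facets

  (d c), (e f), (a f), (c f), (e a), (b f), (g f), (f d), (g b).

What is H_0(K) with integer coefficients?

K has 7 vertices, 9 edges.
rank ∂_0 = 0, rank ∂_1 = 6 ⇒ b_0 = 7 − 0 − 6 = 1; all invariant factors of ∂_1 are 1 so no torsion. So H_0 ≅ Z.

H_0 = Z.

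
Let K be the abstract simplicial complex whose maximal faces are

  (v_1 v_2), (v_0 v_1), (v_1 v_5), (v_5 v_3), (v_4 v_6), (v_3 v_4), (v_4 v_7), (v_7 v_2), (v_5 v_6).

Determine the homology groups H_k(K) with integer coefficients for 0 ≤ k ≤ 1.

H_0 = Z,  H_1 = Z^2.

Take the total order v_0 < v_1 < v_2 < v_3 < v_4 < v_5 < v_6 < v_7 on the vertex set. Then K (dimension 1) consists of the simplices:

  0-simplices (8): [v_0], [v_1], [v_2], [v_3], [v_4], [v_5], [v_6], [v_7]
  1-simplices (9): [v_0,v_1], [v_1,v_2], [v_1,v_5], [v_2,v_7], [v_3,v_4], [v_3,v_5], [v_4,v_6], [v_4,v_7], [v_5,v_6]

so the chain groups are C_0 ≅ Z^8, C_1 ≅ Z^9.

Boundary ∂_1: C_1 → C_0 maps an edge to its endpoints' difference, ∂[p,q] = q − p. For instance
  ∂[v_4,v_7] = [v_7] − [v_4].
The resulting 8×9 matrix has rank 7, and its Smith normal form has invariant factors (1,1,1,1,1,1,1).

Now H_k = ker ∂_k / im ∂_{k+1}, so:

  H_0: rank C_0 − rank ∂_1 = 8 − 7 = 1, and the invariant factors of ∂_1 are all 1, so H_0 ≅ Z.
  H_1: rank ker ∂_1 − rank ∂_2 = (9 − 7) − 0 = 2, and there is no ∂_2, so H_1 ≅ Z^2.

As a check, the Euler characteristic is 8 − 9 = -1, which agrees with 1 − 2 = -1.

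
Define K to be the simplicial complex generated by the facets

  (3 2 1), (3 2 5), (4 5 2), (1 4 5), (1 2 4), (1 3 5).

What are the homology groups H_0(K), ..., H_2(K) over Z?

H_0 = Z,  H_1 = 0,  H_2 = Z.

Order the vertices as 1 < 2 < 3 < 4 < 5. Listing each simplex with vertices in this order, K has dimension 2 with simplices:

  0-simplices (5): [1], [2], [3], [4], [5]
  1-simplices (9): [1,2], [1,3], [1,4], [1,5], [2,3], [2,4], [2,5], [3,5], [4,5]
  2-simplices (6): [1,2,3], [1,2,4], [1,3,5], [1,4,5], [2,3,5], [2,4,5]

giving chain groups C_0 ≅ Z^5, C_1 ≅ Z^9, C_2 ≅ Z^6.

Boundary ∂_1: C_1 → C_0 maps an edge to its endpoints' difference, ∂[p,q] = q − p. For instance
  ∂[1,5] = [5] − [1].
The 5×9 boundary matrix has rank 4 and Smith normal form diag(1,1,1,1).

Boundary ∂_2: C_2 → C_1 sends each 2-simplex [p,q,r] to [q,r] − [p,r] + [p,q]. For instance
  ∂[1,2,4] = [2,4] − [1,4] + [1,2],
  ∂[2,4,5] = [4,5] − [2,5] + [2,4].
The resulting 9×6 matrix has rank 5, and its Smith normal form has invariant factors (1,1,1,1,1).

From H_k ≅ ker(∂_k) / im(∂_{k+1}) we obtain:

  H_0: rank C_0 − rank ∂_1 = 5 − 4 = 1, and the invariant factors of ∂_1 are all 1, so H_0 = Z.
  H_1: rank ker ∂_1 − rank ∂_2 = (9 − 4) − 5 = 0, and the invariant factors of ∂_2 are all 1, so H_1 = 0.
  H_2: rank ker ∂_2 − rank ∂_3 = (6 − 5) − 0 = 1, and there is no ∂_3, so H_2 = Z.

(K is a triangulation of the 2-sphere S^2.)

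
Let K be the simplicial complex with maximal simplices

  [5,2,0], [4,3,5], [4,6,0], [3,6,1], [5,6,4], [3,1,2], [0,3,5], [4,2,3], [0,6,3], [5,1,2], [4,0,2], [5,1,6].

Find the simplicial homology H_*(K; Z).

H_0 = Z,  H_1 = Z/2,  H_2 = 0.

Take the total order 0 < 1 < 2 < 3 < 4 < 5 < 6 on the vertex set. Then K (dimension 2) consists of the simplices:

  0-simplices (7): [0], [1], [2], [3], [4], [5], [6]
  1-simplices (18): [0,2], [0,3], [0,4], [0,5], [0,6], [1,2], [1,3], [1,5], [1,6], [2,3], [2,4], [2,5], [3,4], [3,5], [3,6], [4,5], [4,6], [5,6]
  2-simplices (12): [0,2,4], [0,2,5], [0,3,5], [0,3,6], [0,4,6], [1,2,3], [1,2,5], [1,3,6], [1,5,6], [2,3,4], [3,4,5], [4,5,6]

so the chain groups are C_0 ≅ Z^7, C_1 ≅ Z^18, C_2 ≅ Z^12.

∂_1: C_1 → C_0 sends each edge [p,q] (with p < q) to q − p. For instance
  ∂[1,5] = [5] − [1].
As a 7×18 matrix over Z this has rank 6, with invariant factors (1,1,1,1,1,1).

∂_2: C_2 → C_1 maps a triangle to the signed sum of its edges. For instance
  ∂[0,3,5] = [3,5] − [0,5] + [0,3],
  ∂[3,4,5] = [4,5] − [3,5] + [3,4].
This gives a 18×12 integer matrix of rank 12; reducing to Smith normal form yields diagonal entries (1,1,1,1,1,1,1,1,1,1,1,2).

Reading off H_k = ker ∂_k / im ∂_{k+1}:

  H_0: rank C_0 − rank ∂_1 = 7 − 6 = 1, and the invariant factors of ∂_1 are all 1, so H_0 = Z.
  H_1: rank ker ∂_1 − rank ∂_2 = (18 − 6) − 12 = 0, and ∂_2 has invariant factor 2 > 1, so H_1 = Z/2.
  H_2: rank ker ∂_2 − rank ∂_3 = (12 − 12) − 0 = 0, and there is no ∂_3, so H_2 = 0.

(K is a triangulation of the real projective plane RP^2.)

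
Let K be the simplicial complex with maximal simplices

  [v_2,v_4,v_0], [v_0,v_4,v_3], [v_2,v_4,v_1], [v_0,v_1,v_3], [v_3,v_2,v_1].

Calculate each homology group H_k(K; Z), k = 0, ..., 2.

Take the total order v_0 < v_1 < v_2 < v_3 < v_4 on the vertex set. Then K (dimension 2) consists of the simplices:

  0-simplices (5): [v_0], [v_1], [v_2], [v_3], [v_4]
  1-simplices (10): [v_0,v_1], [v_0,v_2], [v_0,v_3], [v_0,v_4], [v_1,v_2], [v_1,v_3], [v_1,v_4], [v_2,v_3], [v_2,v_4], [v_3,v_4]
  2-simplices (5): [v_0,v_1,v_3], [v_0,v_2,v_4], [v_0,v_3,v_4], [v_1,v_2,v_3], [v_1,v_2,v_4]

giving chain groups C_0 ≅ Z^5, C_1 ≅ Z^10, C_2 ≅ Z^5.

∂_1: C_1 → C_0 sends each edge [p,q] (with p < q) to q − p.
This gives a 5×10 integer matrix of rank 4; reducing to Smith normal form yields diagonal entries (1,1,1,1).

Boundary ∂_2: C_2 → C_1 maps a triangle to the signed sum of its edges. For instance
  ∂[v_0,v_2,v_4] = [v_2,v_4] − [v_0,v_4] + [v_0,v_2],
  ∂[v_1,v_2,v_3] = [v_2,v_3] − [v_1,v_3] + [v_1,v_2].
As a 10×5 matrix over Z this has rank 5, with invariant factors (1,1,1,1,1).

Reading off H_k = ker ∂_k / im ∂_{k+1}:

  H_0: rank C_0 − rank ∂_1 = 5 − 4 = 1, and the invariant factors of ∂_1 are all 1, so H_0 ≅ Z.
  H_1: rank ker ∂_1 − rank ∂_2 = (10 − 4) − 5 = 1, and the invariant factors of ∂_2 are all 1, so H_1 ≅ Z.
  H_2: rank ker ∂_2 − rank ∂_3 = (5 − 5) − 0 = 0, and there is no ∂_3, so H_2 ≅ 0.

As a check, the Euler characteristic is 5 − 10 + 5 = 0, which agrees with 1 − 1 + 0 = 0.

H_0 ≅ Z,  H_1 ≅ Z,  H_2 = 0.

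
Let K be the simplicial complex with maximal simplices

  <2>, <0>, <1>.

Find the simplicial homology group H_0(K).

Order the vertices as 0 < 1 < 2. Listing each simplex with vertices in this order, K has dimension 0 with simplices:

  0-simplices (3): [0], [1], [2]

giving chain groups C_0 ≅ Z^3.

From H_k ≅ ker(∂_k) / im(∂_{k+1}) we obtain:

  H_0: rank C_0 − rank ∂_1 = 3 − 0 = 3, and there is no ∂_1, so H_0 = Z^3.

H_0 = Z^3.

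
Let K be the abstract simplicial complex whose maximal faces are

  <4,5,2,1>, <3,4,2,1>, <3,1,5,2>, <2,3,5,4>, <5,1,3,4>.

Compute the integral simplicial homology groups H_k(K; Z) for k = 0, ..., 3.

Fix the vertex order 1 < 2 < 3 < 4 < 5 and write every simplex with vertices in increasing order. Then dim K = 3 and the simplices of K are:

  0-simplices (5): [1], [2], [3], [4], [5]
  1-simplices (10): [1,2], [1,3], [1,4], [1,5], [2,3], [2,4], [2,5], [3,4], [3,5], [4,5]
  2-simplices (10): [1,2,3], [1,2,4], [1,2,5], [1,3,4], [1,3,5], [1,4,5], [2,3,4], [2,3,5], [2,4,5], [3,4,5]
  3-simplices (5): [1,2,3,4], [1,2,3,5], [1,2,4,5], [1,3,4,5], [2,3,4,5]

so the chain groups are C_0 ≅ Z^5, C_1 ≅ Z^10, C_2 ≅ Z^10, C_3 ≅ Z^5.

The boundary map ∂_1: C_1 → C_0 is given by ∂[p,q] = [q] − [p]. For instance
  ∂[2,5] = [5] − [2].
This gives a 5×10 integer matrix of rank 4; reducing to Smith normal form yields diagonal entries (1,1,1,1).

The boundary map ∂_2: C_2 → C_1 sends each 2-simplex [p,q,r] to [q,r] − [p,r] + [p,q]. For instance
  ∂[1,2,3] = [2,3] − [1,3] + [1,2],
  ∂[1,4,5] = [4,5] − [1,5] + [1,4].
The resulting 10×10 matrix has rank 6, and its Smith normal form has invariant factors (1,1,1,1,1,1).

∂_3: C_3 → C_2 sends each 3-simplex σ to the alternating sum Σ_i (−1)^i (σ with its i-th vertex removed). For instance
  ∂[1,2,4,5] = [2,4,5] − [1,4,5] + [1,2,5] − [1,2,4],
  ∂[2,3,4,5] = [3,4,5] − [2,4,5] + [2,3,5] − [2,3,4].
The resulting 10×5 matrix has rank 4, and its Smith normal form has invariant factors (1,1,1,1).

Computing H_k = (kernel of ∂_k) / (image of ∂_{k+1}):

  H_0: rank C_0 − rank ∂_1 = 5 − 4 = 1, and the invariant factors of ∂_1 are all 1, so H_0 = Z.
  H_1: rank ker ∂_1 − rank ∂_2 = (10 − 4) − 6 = 0, and the invariant factors of ∂_2 are all 1, so H_1 = 0.
  H_2: rank ker ∂_2 − rank ∂_3 = (10 − 6) − 4 = 0, and the invariant factors of ∂_3 are all 1, so H_2 = 0.
  H_3: rank ker ∂_3 − rank ∂_4 = (5 − 4) − 0 = 1, and there is no ∂_4, so H_3 = Z.

As a check, the Euler characteristic is 5 − 10 + 10 − 5 = 0, which agrees with 1 − 0 + 0 − 1 = 0.

H_0 ≅ Z,  H_1 = 0,  H_2 = 0,  H_3 ≅ Z.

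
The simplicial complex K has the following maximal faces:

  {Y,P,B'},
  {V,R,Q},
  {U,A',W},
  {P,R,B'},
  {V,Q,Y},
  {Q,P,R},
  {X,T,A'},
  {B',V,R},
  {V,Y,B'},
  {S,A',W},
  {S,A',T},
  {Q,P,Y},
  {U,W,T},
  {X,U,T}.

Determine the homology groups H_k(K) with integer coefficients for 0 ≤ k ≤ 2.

H_0 = Z^2,  H_1 = Z,  H_2 = Z.

We work with the vertex ordering P < Q < R < S < T < U < V < W < X < Y < A' < B'. The simplices of K, each written with vertices in increasing order, are:

  0-simplices (12): [P], [Q], [R], [S], [T], [U], [V], [W], [X], [Y], [A'], [B']
  1-simplices (24): (24 of them)
  2-simplices (14): [P,Q,R], [P,Q,Y], [P,R,B'], [P,Y,B'], [Q,R,V], [Q,V,Y], [R,V,B'], [S,T,A'], [S,W,A'], [T,U,W], [T,U,X], [T,X,A'], [U,W,A'], [V,Y,B']

so the chain groups are C_0 ≅ Z^12, C_1 ≅ Z^24, C_2 ≅ Z^14.

The boundary map ∂_1: C_1 → C_0 sends each edge [p,q] (with p < q) to q − p.
As a 12×24 matrix over Z this has rank 10, with invariant factors (1,1,1,1,1,1,1,1,1,1).

Boundary ∂_2: C_2 → C_1 maps a triangle to the signed sum of its edges. For instance
  ∂[T,U,W] = [U,W] − [T,W] + [T,U],
  ∂[S,T,A'] = [T,A'] − [S,A'] + [S,T].
The resulting 24×14 matrix has rank 13, and its Smith normal form has invariant factors (1,1,1,1,1,1,1,1,1,1,1,1,1).

From H_k ≅ ker(∂_k) / im(∂_{k+1}) we obtain:

  H_0: rank C_0 − rank ∂_1 = 12 − 10 = 2, and the invariant factors of ∂_1 are all 1, so H_0 = Z^2.
  H_1: rank ker ∂_1 − rank ∂_2 = (24 − 10) − 13 = 1, and the invariant factors of ∂_2 are all 1, so H_1 = Z.
  H_2: rank ker ∂_2 − rank ∂_3 = (14 − 13) − 0 = 1, and there is no ∂_3, so H_2 = Z.

(K is a triangulation of the disjoint union of the cylinder S^1 x I and the 2-sphere S^2.)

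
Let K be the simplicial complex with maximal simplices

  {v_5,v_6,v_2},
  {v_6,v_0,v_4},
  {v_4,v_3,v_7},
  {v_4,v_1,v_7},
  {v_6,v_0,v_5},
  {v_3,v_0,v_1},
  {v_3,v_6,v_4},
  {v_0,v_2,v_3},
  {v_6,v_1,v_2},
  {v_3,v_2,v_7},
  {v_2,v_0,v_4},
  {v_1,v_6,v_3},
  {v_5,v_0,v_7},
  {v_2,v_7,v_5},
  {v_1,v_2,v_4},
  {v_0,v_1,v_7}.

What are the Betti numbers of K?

b_0 = 1, b_1 = 2, b_2 = 1.

Take the total order v_0 < v_1 < v_2 < v_3 < v_4 < v_5 < v_6 < v_7 on the vertex set. Then K (dimension 2) consists of the simplices:

  0-simplices (8): [v_0], [v_1], [v_2], [v_3], [v_4], [v_5], [v_6], [v_7]
  1-simplices (24): (24 of them)
  2-simplices (16): (16 of them)

Hence C_0 ≅ Z^8, C_1 ≅ Z^24, C_2 ≅ Z^16.

The boundary map ∂_1: C_1 → C_0 is given by ∂[p,q] = [q] − [p].
The resulting 8×24 matrix has rank 7, and its Smith normal form has invariant factors (1,1,1,1,1,1,1).

∂_2: C_2 → C_1 acts by ∂[p,q,r] = [q,r] − [p,r] + [p,q]. For instance
  ∂[v_3,v_4,v_7] = [v_4,v_7] − [v_3,v_7] + [v_3,v_4],
  ∂[v_1,v_3,v_6] = [v_3,v_6] − [v_1,v_6] + [v_1,v_3].
The resulting 24×16 matrix has rank 15, and its Smith normal form has invariant factors (1,1,1,1,1,1,1,1,1,1,1,1,1,1,1).

From H_k ≅ ker(∂_k) / im(∂_{k+1}) we obtain:

  H_0: rank C_0 − rank ∂_1 = 8 − 7 = 1, and the invariant factors of ∂_1 are all 1, so H_0 ≅ Z.
  H_1: rank ker ∂_1 − rank ∂_2 = (24 − 7) − 15 = 2, and the invariant factors of ∂_2 are all 1, so H_1 ≅ Z^2.
  H_2: rank ker ∂_2 − rank ∂_3 = (16 − 15) − 0 = 1, and there is no ∂_3, so H_2 ≅ Z.

Hence the Betti numbers are b_0 = 1, b_1 = 2, b_2 = 1.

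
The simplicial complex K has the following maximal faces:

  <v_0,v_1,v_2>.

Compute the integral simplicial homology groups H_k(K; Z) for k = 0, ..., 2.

H_0 ≅ Z,  H_1 = 0,  H_2 = 0.

Take the total order v_0 < v_1 < v_2 on the vertex set. Then K (dimension 2) consists of the simplices:

  0-simplices (3): [v_0], [v_1], [v_2]
  1-simplices (3): [v_0,v_1], [v_0,v_2], [v_1,v_2]
  2-simplices (1): [v_0,v_1,v_2]

so the chain groups are C_0 ≅ Z^3, C_1 ≅ Z^3, C_2 ≅ Z^1.

The boundary map ∂_1: C_1 → C_0 is given by ∂[p,q] = [q] − [p].
The 3×3 boundary matrix has rank 2 and Smith normal form diag(1,1).

∂_2: C_2 → C_1 maps a triangle to the signed sum of its edges. For instance
  ∂[v_0,v_1,v_2] = [v_1,v_2] − [v_0,v_2] + [v_0,v_1].
This gives a 3×1 integer matrix of rank 1; reducing to Smith normal form yields diagonal entries (1).

Computing H_k = (kernel of ∂_k) / (image of ∂_{k+1}):

  H_0: rank C_0 − rank ∂_1 = 3 − 2 = 1, and the invariant factors of ∂_1 are all 1, so H_0 = Z.
  H_1: rank ker ∂_1 − rank ∂_2 = (3 − 2) − 1 = 0, and the invariant factors of ∂_2 are all 1, so H_1 = 0.
  H_2: rank ker ∂_2 − rank ∂_3 = (1 − 1) − 0 = 0, and there is no ∂_3, so H_2 = 0.

(K is a triangulation of the 2-simplex.)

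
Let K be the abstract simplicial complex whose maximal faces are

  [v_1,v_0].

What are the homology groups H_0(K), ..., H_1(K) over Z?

Take the total order v_0 < v_1 on the vertex set. Then K (dimension 1) consists of the simplices:

  0-simplices (2): [v_0], [v_1]
  1-simplices (1): [v_0,v_1]

giving chain groups C_0 ≅ Z^2, C_1 ≅ Z^1.

∂_1: C_1 → C_0 sends each edge [p,q] (with p < q) to q − p. For instance
  ∂[v_0,v_1] = [v_1] − [v_0].
The 2×1 boundary matrix has rank 1 and Smith normal form diag(1).

Now H_k = ker ∂_k / im ∂_{k+1}, so:

  H_0: rank C_0 − rank ∂_1 = 2 − 1 = 1, and the invariant factors of ∂_1 are all 1, so H_0 = Z.
  H_1: rank ker ∂_1 − rank ∂_2 = (1 − 1) − 0 = 0, and there is no ∂_2, so H_1 = 0.

H_0 = Z,  H_1 = 0.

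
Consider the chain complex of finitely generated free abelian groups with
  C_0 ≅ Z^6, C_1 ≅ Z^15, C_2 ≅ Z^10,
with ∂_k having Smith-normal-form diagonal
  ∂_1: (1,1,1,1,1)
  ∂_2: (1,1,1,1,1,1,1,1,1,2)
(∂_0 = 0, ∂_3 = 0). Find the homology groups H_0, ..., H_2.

H_0: b_0 = 6 − 0 − 5 = 1; torsion from ∂_1 factors > 1: none. So H_0 ≅ Z.
H_1: b_1 = 15 − 5 − 10 = 0; torsion from ∂_2 factors > 1: [2]. So H_1 ≅ Z/2.
H_2: b_2 = 10 − 10 − 0 = 0; torsion from ∂_3 factors > 1: none. So H_2 ≅ 0.

H_0 ≅ Z,  H_1 ≅ Z/2,  H_2 = 0.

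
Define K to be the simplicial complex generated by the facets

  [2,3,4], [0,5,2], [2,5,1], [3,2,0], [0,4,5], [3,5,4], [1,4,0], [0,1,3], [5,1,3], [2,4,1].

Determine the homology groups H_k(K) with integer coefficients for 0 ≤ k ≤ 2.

Order the vertices as 0 < 1 < 2 < 3 < 4 < 5. Listing each simplex with vertices in this order, K has dimension 2 with simplices:

  0-simplices (6): [0], [1], [2], [3], [4], [5]
  1-simplices (15): [0,1], [0,2], [0,3], [0,4], [0,5], [1,2], [1,3], [1,4], [1,5], [2,3], [2,4], [2,5], [3,4], [3,5], [4,5]
  2-simplices (10): [0,1,3], [0,1,4], [0,2,3], [0,2,5], [0,4,5], [1,2,4], [1,2,5], [1,3,5], [2,3,4], [3,4,5]

giving chain groups C_0 ≅ Z^6, C_1 ≅ Z^15, C_2 ≅ Z^10.

Boundary ∂_1: C_1 → C_0 maps an edge to its endpoints' difference, ∂[p,q] = q − p. For instance
  ∂[0,3] = [3] − [0].
This gives a 6×15 integer matrix of rank 5; reducing to Smith normal form yields diagonal entries (1,1,1,1,1).

The boundary map ∂_2: C_2 → C_1 maps a triangle to the signed sum of its edges. For instance
  ∂[0,1,3] = [1,3] − [0,3] + [0,1],
  ∂[3,4,5] = [4,5] − [3,5] + [3,4].
The 15×10 boundary matrix has rank 10 and Smith normal form diag(1,1,1,1,1,1,1,1,1,2).

Computing H_k = (kernel of ∂_k) / (image of ∂_{k+1}):

  H_0: rank C_0 − rank ∂_1 = 6 − 5 = 1, and the invariant factors of ∂_1 are all 1, so H_0 = Z.
  H_1: rank ker ∂_1 − rank ∂_2 = (15 − 5) − 10 = 0, and ∂_2 has invariant factor 2 > 1, so H_1 = Z/2.
  H_2: rank ker ∂_2 − rank ∂_3 = (10 − 10) − 0 = 0, and there is no ∂_3, so H_2 = 0.

H_0 ≅ Z,  H_1 ≅ Z/2,  H_2 = 0.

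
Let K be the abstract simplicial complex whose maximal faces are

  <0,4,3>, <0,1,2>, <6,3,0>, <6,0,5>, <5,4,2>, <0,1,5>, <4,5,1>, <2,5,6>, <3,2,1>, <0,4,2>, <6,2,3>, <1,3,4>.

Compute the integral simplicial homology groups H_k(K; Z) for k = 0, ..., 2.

K has 7 vertices, 18 edges, 12 triangles.
rank ∂_0 = 0, rank ∂_1 = 6 ⇒ b_0 = 7 − 0 − 6 = 1; all invariant factors of ∂_1 are 1 so no torsion. So H_0 = Z.
rank ∂_1 = 6, rank ∂_2 = 12 ⇒ b_1 = 18 − 6 − 12 = 0; ∂_2 has invariant factor(s) [2] giving torsion. So H_1 = Z/2.
rank ∂_2 = 12, rank ∂_3 = 0 ⇒ b_2 = 12 − 12 − 0 = 0. So H_2 = 0.

H_0 ≅ Z,  H_1 ≅ Z/2,  H_2 = 0.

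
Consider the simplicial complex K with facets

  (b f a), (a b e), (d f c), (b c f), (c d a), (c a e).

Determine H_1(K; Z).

Fix the vertex order a < b < c < d < e < f and write every simplex with vertices in increasing order. Then dim K = 2 and the simplices of K are:

  0-simplices (6): a, b, c, d, e, f
  1-simplices (12): ab, ac, ad, ae, af, bc, be, bf, cd, ce, cf, df
  2-simplices (6): abe, abf, acd, ace, bcf, cdf

giving chain groups C_0 ≅ Z^6, C_1 ≅ Z^12, C_2 ≅ Z^6.

Boundary ∂_1: C_1 → C_0 maps an edge to its endpoints' difference, ∂[p,q] = q − p. For instance
  ∂bf = f − b.
As a 6×12 matrix over Z this has rank 5, with invariant factors (1,1,1,1,1).

Boundary ∂_2: C_2 → C_1 maps a triangle to the signed sum of its edges. For instance
  ∂ace = ce − ae + ac,
  ∂acd = cd − ad + ac.
The 12×6 boundary matrix has rank 6 and Smith normal form diag(1,1,1,1,1,1).

Computing H_k = (kernel of ∂_k) / (image of ∂_{k+1}):

  H_1: rank ker ∂_1 − rank ∂_2 = (12 − 5) − 6 = 1, and the invariant factors of ∂_2 are all 1, so H_1 = Z.

H_1 = Z.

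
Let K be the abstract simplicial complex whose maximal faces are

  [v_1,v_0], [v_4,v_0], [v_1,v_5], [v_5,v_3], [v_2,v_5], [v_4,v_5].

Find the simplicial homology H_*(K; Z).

H_0 ≅ Z,  H_1 ≅ Z.

We work with the vertex ordering v_0 < v_1 < v_2 < v_3 < v_4 < v_5. The simplices of K, each written with vertices in increasing order, are:

  0-simplices (6): [v_0], [v_1], [v_2], [v_3], [v_4], [v_5]
  1-simplices (6): [v_0,v_1], [v_0,v_4], [v_1,v_5], [v_2,v_5], [v_3,v_5], [v_4,v_5]

so the chain groups are C_0 ≅ Z^6, C_1 ≅ Z^6.

The boundary map ∂_1: C_1 → C_0 is given by ∂[p,q] = [q] − [p]. For instance
  ∂[v_4,v_5] = [v_5] − [v_4].
The resulting 6×6 matrix has rank 5, and its Smith normal form has invariant factors (1,1,1,1,1).

Computing H_k = (kernel of ∂_k) / (image of ∂_{k+1}):

  H_0: rank C_0 − rank ∂_1 = 6 − 5 = 1, and the invariant factors of ∂_1 are all 1, so H_0 = Z.
  H_1: rank ker ∂_1 − rank ∂_2 = (6 − 5) − 0 = 1, and there is no ∂_2, so H_1 = Z.

As a check, the Euler characteristic is 6 − 6 = 0, which agrees with 1 − 1 = 0.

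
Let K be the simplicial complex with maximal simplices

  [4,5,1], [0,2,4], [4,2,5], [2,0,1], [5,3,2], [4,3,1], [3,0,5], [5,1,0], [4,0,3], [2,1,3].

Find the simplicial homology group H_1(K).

H_1 ≅ Z_2.

Take the total order 0 < 1 < 2 < 3 < 4 < 5 on the vertex set. Then K (dimension 2) consists of the simplices:

  0-simplices (6): [0], [1], [2], [3], [4], [5]
  1-simplices (15): [0,1], [0,2], [0,3], [0,4], [0,5], [1,2], [1,3], [1,4], [1,5], [2,3], [2,4], [2,5], [3,4], [3,5], [4,5]
  2-simplices (10): [0,1,2], [0,1,5], [0,2,4], [0,3,4], [0,3,5], [1,2,3], [1,3,4], [1,4,5], [2,3,5], [2,4,5]

giving chain groups C_0 ≅ Z^6, C_1 ≅ Z^15, C_2 ≅ Z^10.

Boundary ∂_1: C_1 → C_0 maps an edge to its endpoints' difference, ∂[p,q] = q − p. For instance
  ∂[0,4] = [4] − [0].
The resulting 6×15 matrix has rank 5, and its Smith normal form has invariant factors (1,1,1,1,1).

The boundary map ∂_2: C_2 → C_1 maps a triangle to the signed sum of its edges. For instance
  ∂[1,4,5] = [4,5] − [1,5] + [1,4],
  ∂[0,3,4] = [3,4] − [0,4] + [0,3].
The resulting 15×10 matrix has rank 10, and its Smith normal form has invariant factors (1,1,1,1,1,1,1,1,1,2).

Reading off H_k = ker ∂_k / im ∂_{k+1}:

  H_1: rank ker ∂_1 − rank ∂_2 = (15 − 5) − 10 = 0, and ∂_2 has invariant factor 2 > 1, so H_1 = Z_2.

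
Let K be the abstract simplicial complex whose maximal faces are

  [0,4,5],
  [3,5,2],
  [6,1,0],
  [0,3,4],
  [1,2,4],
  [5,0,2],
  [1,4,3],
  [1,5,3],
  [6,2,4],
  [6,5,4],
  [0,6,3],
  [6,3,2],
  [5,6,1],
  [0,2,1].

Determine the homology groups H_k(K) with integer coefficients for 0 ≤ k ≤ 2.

H_0 ≅ Z,  H_1 ≅ Z^2,  H_2 ≅ Z.

Order the vertices as 0 < 1 < 2 < 3 < 4 < 5 < 6. Listing each simplex with vertices in this order, K has dimension 2 with simplices:

  0-simplices (7): [0], [1], [2], [3], [4], [5], [6]
  1-simplices (21): [0,1], [0,2], [0,3], [0,4], [0,5], [0,6], [1,2], [1,3], [1,4], [1,5], [1,6], [2,3], [2,4], [2,5], [2,6], [3,4], [3,5], [3,6], [4,5], [4,6], [5,6]
  2-simplices (14): [0,1,2], [0,1,6], [0,2,5], [0,3,4], [0,3,6], [0,4,5], [1,2,4], [1,3,4], [1,3,5], [1,5,6], [2,3,5], [2,3,6], [2,4,6], [4,5,6]

so the chain groups are C_0 ≅ Z^7, C_1 ≅ Z^21, C_2 ≅ Z^14.

The boundary map ∂_1: C_1 → C_0 maps an edge to its endpoints' difference, ∂[p,q] = q − p. For instance
  ∂[2,3] = [3] − [2].
This gives a 7×21 integer matrix of rank 6; reducing to Smith normal form yields diagonal entries (1,1,1,1,1,1).

Boundary ∂_2: C_2 → C_1 acts by ∂[p,q,r] = [q,r] − [p,r] + [p,q]. For instance
  ∂[1,2,4] = [2,4] − [1,4] + [1,2],
  ∂[4,5,6] = [5,6] − [4,6] + [4,5].
The 21×14 boundary matrix has rank 13 and Smith normal form diag(1,1,1,1,1,1,1,1,1,1,1,1,1).

From H_k ≅ ker(∂_k) / im(∂_{k+1}) we obtain:

  H_0: rank C_0 − rank ∂_1 = 7 − 6 = 1, and the invariant factors of ∂_1 are all 1, so H_0 ≅ Z.
  H_1: rank ker ∂_1 − rank ∂_2 = (21 − 6) − 13 = 2, and the invariant factors of ∂_2 are all 1, so H_1 ≅ Z^2.
  H_2: rank ker ∂_2 − rank ∂_3 = (14 − 13) − 0 = 1, and there is no ∂_3, so H_2 ≅ Z.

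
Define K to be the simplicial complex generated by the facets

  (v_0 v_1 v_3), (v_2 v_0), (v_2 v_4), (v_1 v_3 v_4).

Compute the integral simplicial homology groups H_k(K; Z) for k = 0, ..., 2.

H_0 = Z,  H_1 = Z,  H_2 = 0.

We work with the vertex ordering v_0 < v_1 < v_2 < v_3 < v_4. The simplices of K, each written with vertices in increasing order, are:

  0-simplices (5): [v_0], [v_1], [v_2], [v_3], [v_4]
  1-simplices (7): [v_0,v_1], [v_0,v_2], [v_0,v_3], [v_1,v_3], [v_1,v_4], [v_2,v_4], [v_3,v_4]
  2-simplices (2): [v_0,v_1,v_3], [v_1,v_3,v_4]

giving chain groups C_0 ≅ Z^5, C_1 ≅ Z^7, C_2 ≅ Z^2.

∂_1: C_1 → C_0 sends each edge [p,q] (with p < q) to q − p. For instance
  ∂[v_0,v_2] = [v_2] − [v_0].
As a 5×7 matrix over Z this has rank 4, with invariant factors (1,1,1,1).

Boundary ∂_2: C_2 → C_1 maps a triangle to the signed sum of its edges. For instance
  ∂[v_0,v_1,v_3] = [v_1,v_3] − [v_0,v_3] + [v_0,v_1],
  ∂[v_1,v_3,v_4] = [v_3,v_4] − [v_1,v_4] + [v_1,v_3].
As a 7×2 matrix over Z this has rank 2, with invariant factors (1,1).

Reading off H_k = ker ∂_k / im ∂_{k+1}:

  H_0: rank C_0 − rank ∂_1 = 5 − 4 = 1, and the invariant factors of ∂_1 are all 1, so H_0 = Z.
  H_1: rank ker ∂_1 − rank ∂_2 = (7 − 4) − 2 = 1, and the invariant factors of ∂_2 are all 1, so H_1 = Z.
  H_2: rank ker ∂_2 − rank ∂_3 = (2 − 2) − 0 = 0, and there is no ∂_3, so H_2 = 0.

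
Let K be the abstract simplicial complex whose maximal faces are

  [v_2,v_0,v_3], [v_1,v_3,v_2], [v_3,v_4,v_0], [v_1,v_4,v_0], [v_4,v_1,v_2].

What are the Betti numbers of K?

Take the total order v_0 < v_1 < v_2 < v_3 < v_4 on the vertex set. Then K (dimension 2) consists of the simplices:

  0-simplices (5): [v_0], [v_1], [v_2], [v_3], [v_4]
  1-simplices (10): [v_0,v_1], [v_0,v_2], [v_0,v_3], [v_0,v_4], [v_1,v_2], [v_1,v_3], [v_1,v_4], [v_2,v_3], [v_2,v_4], [v_3,v_4]
  2-simplices (5): [v_0,v_1,v_4], [v_0,v_2,v_3], [v_0,v_3,v_4], [v_1,v_2,v_3], [v_1,v_2,v_4]

Hence C_0 ≅ Z^5, C_1 ≅ Z^10, C_2 ≅ Z^5.

The boundary map ∂_1: C_1 → C_0 maps an edge to its endpoints' difference, ∂[p,q] = q − p.
This gives a 5×10 integer matrix of rank 4; reducing to Smith normal form yields diagonal entries (1,1,1,1).

Boundary ∂_2: C_2 → C_1 sends each 2-simplex [p,q,r] to [q,r] − [p,r] + [p,q]. For instance
  ∂[v_0,v_2,v_3] = [v_2,v_3] − [v_0,v_3] + [v_0,v_2],
  ∂[v_0,v_1,v_4] = [v_1,v_4] − [v_0,v_4] + [v_0,v_1].
The resulting 10×5 matrix has rank 5, and its Smith normal form has invariant factors (1,1,1,1,1).

Reading off H_k = ker ∂_k / im ∂_{k+1}:

  H_0: rank C_0 − rank ∂_1 = 5 − 4 = 1, and the invariant factors of ∂_1 are all 1, so H_0 ≅ Z.
  H_1: rank ker ∂_1 − rank ∂_2 = (10 − 4) − 5 = 1, and the invariant factors of ∂_2 are all 1, so H_1 ≅ Z.
  H_2: rank ker ∂_2 − rank ∂_3 = (5 − 5) − 0 = 0, and there is no ∂_3, so H_2 ≅ 0.

(K is a triangulation of the Möbius band.)

Hence the Betti numbers are b_0 = 1, b_1 = 1, b_2 = 0.

b_0 = 1, b_1 = 1, b_2 = 0.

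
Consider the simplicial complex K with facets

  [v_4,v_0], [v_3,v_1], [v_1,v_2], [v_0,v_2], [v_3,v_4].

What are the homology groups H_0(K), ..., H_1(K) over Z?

H_0 ≅ Z,  H_1 ≅ Z.

Order the vertices as v_0 < v_1 < v_2 < v_3 < v_4. Listing each simplex with vertices in this order, K has dimension 1 with simplices:

  0-simplices (5): [v_0], [v_1], [v_2], [v_3], [v_4]
  1-simplices (5): [v_0,v_2], [v_0,v_4], [v_1,v_2], [v_1,v_3], [v_3,v_4]

Hence C_0 ≅ Z^5, C_1 ≅ Z^5.

The boundary map ∂_1: C_1 → C_0 sends each edge [p,q] (with p < q) to q − p.
The 5×5 boundary matrix has rank 4 and Smith normal form diag(1,1,1,1).

Computing H_k = (kernel of ∂_k) / (image of ∂_{k+1}):

  H_0: rank C_0 − rank ∂_1 = 5 − 4 = 1, and the invariant factors of ∂_1 are all 1, so H_0 = Z.
  H_1: rank ker ∂_1 − rank ∂_2 = (5 − 4) − 0 = 1, and there is no ∂_2, so H_1 = Z.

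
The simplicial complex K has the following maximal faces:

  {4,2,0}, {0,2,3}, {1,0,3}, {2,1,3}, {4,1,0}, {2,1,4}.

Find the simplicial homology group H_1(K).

H_1 ≅ 0.

We work with the vertex ordering 0 < 1 < 2 < 3 < 4. The simplices of K, each written with vertices in increasing order, are:

  0-simplices (5): [0], [1], [2], [3], [4]
  1-simplices (9): [0,1], [0,2], [0,3], [0,4], [1,2], [1,3], [1,4], [2,3], [2,4]
  2-simplices (6): [0,1,3], [0,1,4], [0,2,3], [0,2,4], [1,2,3], [1,2,4]

Hence C_0 ≅ Z^5, C_1 ≅ Z^9, C_2 ≅ Z^6.

∂_1: C_1 → C_0 maps an edge to its endpoints' difference, ∂[p,q] = q − p. For instance
  ∂[1,2] = [2] − [1].
As a 5×9 matrix over Z this has rank 4, with invariant factors (1,1,1,1).

∂_2: C_2 → C_1 acts by ∂[p,q,r] = [q,r] − [p,r] + [p,q]. For instance
  ∂[0,2,3] = [2,3] − [0,3] + [0,2],
  ∂[0,1,3] = [1,3] − [0,3] + [0,1].
This gives a 9×6 integer matrix of rank 5; reducing to Smith normal form yields diagonal entries (1,1,1,1,1).

Now H_k = ker ∂_k / im ∂_{k+1}, so:

  H_1: rank ker ∂_1 − rank ∂_2 = (9 − 4) − 5 = 0, and the invariant factors of ∂_2 are all 1, so H_1 ≅ 0.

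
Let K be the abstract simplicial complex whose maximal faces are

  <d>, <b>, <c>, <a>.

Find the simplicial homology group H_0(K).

Fix the vertex order a < b < c < d and write every simplex with vertices in increasing order. Then dim K = 0 and the simplices of K are:

  0-simplices (4): a, b, c, d

so the chain groups are C_0 ≅ Z^4.

Now H_k = ker ∂_k / im ∂_{k+1}, so:

  H_0: rank C_0 − rank ∂_1 = 4 − 0 = 4, and there is no ∂_1, so H_0 ≅ Z^4.

H_0 ≅ Z^4.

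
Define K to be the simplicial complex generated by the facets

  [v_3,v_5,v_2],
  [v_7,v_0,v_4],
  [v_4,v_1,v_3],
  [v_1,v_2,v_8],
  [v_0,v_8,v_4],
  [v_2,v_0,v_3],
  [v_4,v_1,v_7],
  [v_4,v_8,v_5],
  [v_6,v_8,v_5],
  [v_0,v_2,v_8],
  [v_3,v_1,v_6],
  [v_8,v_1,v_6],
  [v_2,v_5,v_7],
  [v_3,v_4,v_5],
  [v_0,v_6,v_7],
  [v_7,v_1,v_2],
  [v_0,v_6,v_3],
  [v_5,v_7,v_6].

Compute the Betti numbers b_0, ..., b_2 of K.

b_0 = 1, b_1 = 2, b_2 = 1.

Fix the vertex order v_0 < v_1 < v_2 < v_3 < v_4 < v_5 < v_6 < v_7 < v_8 and write every simplex with vertices in increasing order. Then dim K = 2 and the simplices of K are:

  0-simplices (9): [v_0], [v_1], [v_2], [v_3], [v_4], [v_5], [v_6], [v_7], [v_8]
  1-simplices (27): (27 of them)
  2-simplices (18): (18 of them)

giving chain groups C_0 ≅ Z^9, C_1 ≅ Z^27, C_2 ≅ Z^18.

∂_1: C_1 → C_0 sends each edge [p,q] (with p < q) to q − p. For instance
  ∂[v_0,v_6] = [v_6] − [v_0].
The 9×27 boundary matrix has rank 8 and Smith normal form diag(1,1,1,1,1,1,1,1).

∂_2: C_2 → C_1 acts by ∂[p,q,r] = [q,r] − [p,r] + [p,q]. For instance
  ∂[v_0,v_2,v_8] = [v_2,v_8] − [v_0,v_8] + [v_0,v_2],
  ∂[v_1,v_4,v_7] = [v_4,v_7] − [v_1,v_7] + [v_1,v_4].
The 27×18 boundary matrix has rank 17 and Smith normal form diag(1,1,1,1,1,1,1,1,1,1,1,1,1,1,1,1,1).

Computing H_k = (kernel of ∂_k) / (image of ∂_{k+1}):

  H_0: rank C_0 − rank ∂_1 = 9 − 8 = 1, and the invariant factors of ∂_1 are all 1, so H_0 = Z.
  H_1: rank ker ∂_1 − rank ∂_2 = (27 − 8) − 17 = 2, and the invariant factors of ∂_2 are all 1, so H_1 = Z^2.
  H_2: rank ker ∂_2 − rank ∂_3 = (18 − 17) − 0 = 1, and there is no ∂_3, so H_2 = Z.

(K is a triangulation of the torus T^2.)

Hence the Betti numbers are b_0 = 1, b_1 = 2, b_2 = 1.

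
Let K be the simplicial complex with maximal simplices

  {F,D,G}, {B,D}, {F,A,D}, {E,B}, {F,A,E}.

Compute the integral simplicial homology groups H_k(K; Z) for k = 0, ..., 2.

Take the total order A < B < D < E < F < G on the vertex set. Then K (dimension 2) consists of the simplices:

  0-simplices (6): A, B, D, E, F, G
  1-simplices (9): AD, AE, AF, BD, BE, DF, DG, EF, FG
  2-simplices (3): ADF, AEF, DFG

Hence C_0 ≅ Z^6, C_1 ≅ Z^9, C_2 ≅ Z^3.

∂_1: C_1 → C_0 is given by ∂[p,q] = [q] − [p]. For instance
  ∂DF = F − D.
The 6×9 boundary matrix has rank 5 and Smith normal form diag(1,1,1,1,1).

∂_2: C_2 → C_1 acts by ∂[p,q,r] = [q,r] − [p,r] + [p,q]. For instance
  ∂ADF = DF − AF + AD,
  ∂DFG = FG − DG + DF.
The 9×3 boundary matrix has rank 3 and Smith normal form diag(1,1,1).

Reading off H_k = ker ∂_k / im ∂_{k+1}:

  H_0: rank C_0 − rank ∂_1 = 6 − 5 = 1, and the invariant factors of ∂_1 are all 1, so H_0 = Z.
  H_1: rank ker ∂_1 − rank ∂_2 = (9 − 5) − 3 = 1, and the invariant factors of ∂_2 are all 1, so H_1 = Z.
  H_2: rank ker ∂_2 − rank ∂_3 = (3 − 3) − 0 = 0, and there is no ∂_3, so H_2 = 0.

As a check, the Euler characteristic is 6 − 9 + 3 = 0, which agrees with 1 − 1 + 0 = 0.

H_0 ≅ Z,  H_1 ≅ Z,  H_2 = 0.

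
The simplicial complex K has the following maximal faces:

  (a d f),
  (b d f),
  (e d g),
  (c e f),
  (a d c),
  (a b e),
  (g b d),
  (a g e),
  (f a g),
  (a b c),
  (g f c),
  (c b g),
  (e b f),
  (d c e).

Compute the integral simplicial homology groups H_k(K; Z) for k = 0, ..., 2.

Order the vertices as a < b < c < d < e < f < g. Listing each simplex with vertices in this order, K has dimension 2 with simplices:

  0-simplices (7): a, b, c, d, e, f, g
  1-simplices (21): ab, ac, ad, ae, af, ag, bc, bd, be, bf, bg, cd, ce, cf, cg, de, df, dg, ef, eg, fg
  2-simplices (14): abc, abe, acd, adf, aeg, afg, bcg, bdf, bdg, bef, cde, cef, cfg, deg

so the chain groups are C_0 ≅ Z^7, C_1 ≅ Z^21, C_2 ≅ Z^14.

Boundary ∂_1: C_1 → C_0 maps an edge to its endpoints' difference, ∂[p,q] = q − p. For instance
  ∂fg = g − f.
As a 7×21 matrix over Z this has rank 6, with invariant factors (1,1,1,1,1,1).

∂_2: C_2 → C_1 sends each 2-simplex [p,q,r] to [q,r] − [p,r] + [p,q]. For instance
  ∂cfg = fg − cg + cf,
  ∂deg = eg − dg + de.
As a 21×14 matrix over Z this has rank 13, with invariant factors (1,1,1,1,1,1,1,1,1,1,1,1,1).

From H_k ≅ ker(∂_k) / im(∂_{k+1}) we obtain:

  H_0: rank C_0 − rank ∂_1 = 7 − 6 = 1, and the invariant factors of ∂_1 are all 1, so H_0 = Z.
  H_1: rank ker ∂_1 − rank ∂_2 = (21 − 6) − 13 = 2, and the invariant factors of ∂_2 are all 1, so H_1 = Z^2.
  H_2: rank ker ∂_2 − rank ∂_3 = (14 − 13) − 0 = 1, and there is no ∂_3, so H_2 = Z.

As a check, the Euler characteristic is 7 − 21 + 14 = 0, which agrees with 1 − 2 + 1 = 0.
(K is a triangulation of the torus T^2.)

H_0 = Z,  H_1 = Z^2,  H_2 = Z.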